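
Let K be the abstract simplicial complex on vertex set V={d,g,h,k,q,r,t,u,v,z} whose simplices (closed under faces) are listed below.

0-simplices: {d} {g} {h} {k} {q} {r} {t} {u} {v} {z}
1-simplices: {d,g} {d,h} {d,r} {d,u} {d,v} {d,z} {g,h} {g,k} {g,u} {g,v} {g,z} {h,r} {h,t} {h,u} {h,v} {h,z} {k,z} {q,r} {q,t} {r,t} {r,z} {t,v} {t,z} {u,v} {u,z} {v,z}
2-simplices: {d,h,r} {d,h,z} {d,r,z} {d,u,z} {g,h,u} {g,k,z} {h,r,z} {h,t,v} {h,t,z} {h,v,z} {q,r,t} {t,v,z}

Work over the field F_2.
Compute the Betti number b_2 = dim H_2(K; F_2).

b_2=2

n_0=10 n_1=26 n_2=12  [Z2]
∂1: piv[dg,dh,dr,du,dv,dz,gk,ht,qr] rk=9  ker:gh,gu,gv,gz,hr,hu,hv,hz,kz,qt,rt,rz,tv,tz,uv,uz,vz
∂2: piv[dhr,dhz,drz,duz,ghu,gkz,htv,htz,hvz,qrt] rk=10  ker:hrz,tvz
b_2=(12−10)−0=2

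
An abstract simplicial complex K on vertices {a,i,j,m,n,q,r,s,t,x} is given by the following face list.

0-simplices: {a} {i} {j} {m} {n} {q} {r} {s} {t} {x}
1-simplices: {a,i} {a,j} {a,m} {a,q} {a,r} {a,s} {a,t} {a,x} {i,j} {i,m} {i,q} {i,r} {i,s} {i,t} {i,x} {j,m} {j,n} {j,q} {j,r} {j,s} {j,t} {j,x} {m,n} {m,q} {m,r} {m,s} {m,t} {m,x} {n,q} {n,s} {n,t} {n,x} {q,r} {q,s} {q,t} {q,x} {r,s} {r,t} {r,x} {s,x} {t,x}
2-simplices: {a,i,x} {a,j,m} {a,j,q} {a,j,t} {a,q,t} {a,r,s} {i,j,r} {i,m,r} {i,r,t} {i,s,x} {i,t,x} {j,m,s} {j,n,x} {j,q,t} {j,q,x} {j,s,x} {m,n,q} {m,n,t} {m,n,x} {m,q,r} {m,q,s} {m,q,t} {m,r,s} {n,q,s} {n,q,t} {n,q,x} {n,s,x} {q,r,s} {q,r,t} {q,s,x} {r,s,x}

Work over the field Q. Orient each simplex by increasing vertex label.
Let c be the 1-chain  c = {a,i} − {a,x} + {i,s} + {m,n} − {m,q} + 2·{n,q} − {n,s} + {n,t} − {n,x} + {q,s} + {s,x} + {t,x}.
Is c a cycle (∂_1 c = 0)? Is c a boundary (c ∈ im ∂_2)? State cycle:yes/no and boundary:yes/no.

cycle:yes boundary:no

n_0=10 n_1=41 n_2=31  [Q]
∂1: piv[ai,aj,am,aq,ar,as,at,ax,jn] rk=9  ker:ij,im,iq,ir,is,it,ix,jm,jq,jr,js,jt,jx,mn,mq,mr,ms,mt,mx,nq,ns,nt,nx,qr,qs,qt,qx,rs,rt,rx,sx,tx
∂2: piv[aix,ajm,ajq,ajt,aqt,ars,ijr,imr,irt,isx,itx,jms,jnx,jqx,jsx,mnq,mnt,mnx,mqr,mqs,mqt,mrs,nqs,nqx,nsx,qrt,rsx] rk=27  ker:jqt,nqt,qrs,qsx
∂1c = 0
c vs im∂2: residual ≠ 0 ⇒ not boundary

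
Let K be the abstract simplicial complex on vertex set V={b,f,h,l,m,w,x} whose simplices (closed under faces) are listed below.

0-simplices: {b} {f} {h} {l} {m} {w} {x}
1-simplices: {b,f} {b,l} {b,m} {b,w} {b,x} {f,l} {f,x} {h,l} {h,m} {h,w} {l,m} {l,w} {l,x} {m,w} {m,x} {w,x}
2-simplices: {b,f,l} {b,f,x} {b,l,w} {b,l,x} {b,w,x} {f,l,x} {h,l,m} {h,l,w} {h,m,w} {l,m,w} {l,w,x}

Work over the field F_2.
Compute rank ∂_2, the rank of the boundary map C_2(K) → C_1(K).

rank∂_2=8

n_0=7 n_1=16 n_2=11  [Z2]
∂1: piv[bf,bl,bm,bw,bx,hl] rk=6  ker:fl,fx,hm,hw,lm,lw,lx,mw,mx,wx
∂2: piv[bfl,bfx,blw,blx,bwx,hlm,hlw,hmw] rk=8  ker:flx,lmw,lwx
rk∂_2=8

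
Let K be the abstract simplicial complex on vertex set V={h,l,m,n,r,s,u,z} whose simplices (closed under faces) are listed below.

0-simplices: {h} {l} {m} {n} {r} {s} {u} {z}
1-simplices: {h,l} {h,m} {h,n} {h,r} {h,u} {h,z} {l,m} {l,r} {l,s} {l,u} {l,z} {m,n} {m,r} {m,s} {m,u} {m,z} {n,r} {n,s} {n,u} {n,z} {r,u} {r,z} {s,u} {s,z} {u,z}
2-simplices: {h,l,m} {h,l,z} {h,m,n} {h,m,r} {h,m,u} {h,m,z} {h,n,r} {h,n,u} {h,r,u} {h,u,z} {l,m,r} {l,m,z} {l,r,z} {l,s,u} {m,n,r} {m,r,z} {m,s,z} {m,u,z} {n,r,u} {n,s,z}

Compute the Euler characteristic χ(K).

n_0=8 n_1=25 n_2=20
χ=+8−25+20=3

χ(K)=3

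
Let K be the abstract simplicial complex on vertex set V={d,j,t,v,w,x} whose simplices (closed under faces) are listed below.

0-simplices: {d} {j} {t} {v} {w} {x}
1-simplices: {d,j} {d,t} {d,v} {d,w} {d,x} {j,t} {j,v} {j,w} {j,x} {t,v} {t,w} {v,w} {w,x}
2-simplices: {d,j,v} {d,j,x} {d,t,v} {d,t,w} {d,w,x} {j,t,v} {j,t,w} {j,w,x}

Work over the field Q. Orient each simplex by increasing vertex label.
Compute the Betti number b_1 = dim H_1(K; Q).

b_1=1

n_0=6 n_1=13 n_2=8  [Q]
∂1: piv[dj,dt,dv,dw,dx] rk=5  ker:jt,jv,jw,jx,tv,tw,vw,wx
∂2: piv[djv,djx,dtv,dtw,dwx,jtv,jtw] rk=7  ker:jwx
b_1=(13−5)−7=1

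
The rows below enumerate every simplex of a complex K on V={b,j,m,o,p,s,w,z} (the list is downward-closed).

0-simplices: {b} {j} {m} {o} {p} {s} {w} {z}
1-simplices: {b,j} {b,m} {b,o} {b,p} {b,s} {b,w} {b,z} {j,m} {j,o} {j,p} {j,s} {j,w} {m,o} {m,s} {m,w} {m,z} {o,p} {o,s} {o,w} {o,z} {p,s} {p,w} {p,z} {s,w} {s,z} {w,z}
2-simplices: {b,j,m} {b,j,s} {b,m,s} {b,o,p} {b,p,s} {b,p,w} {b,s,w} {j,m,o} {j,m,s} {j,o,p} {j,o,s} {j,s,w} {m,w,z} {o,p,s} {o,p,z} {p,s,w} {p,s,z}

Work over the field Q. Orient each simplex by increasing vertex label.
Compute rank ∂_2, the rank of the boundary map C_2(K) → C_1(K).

n_0=8 n_1=26 n_2=17  [Q]
∂1: piv[bj,bm,bo,bp,bs,bw,bz] rk=7  ker:jm,jo,jp,js,jw,mo,ms,mw,mz,op,os,ow,oz,ps,pw,pz,sw,sz,wz
∂2: piv[bjm,bjs,bms,bop,bps,bpw,bsw,jmo,jop,jos,jsw,mwz,ops,opz,psz] rk=15  ker:jms,psw
rk∂_2=15

rank∂_2=15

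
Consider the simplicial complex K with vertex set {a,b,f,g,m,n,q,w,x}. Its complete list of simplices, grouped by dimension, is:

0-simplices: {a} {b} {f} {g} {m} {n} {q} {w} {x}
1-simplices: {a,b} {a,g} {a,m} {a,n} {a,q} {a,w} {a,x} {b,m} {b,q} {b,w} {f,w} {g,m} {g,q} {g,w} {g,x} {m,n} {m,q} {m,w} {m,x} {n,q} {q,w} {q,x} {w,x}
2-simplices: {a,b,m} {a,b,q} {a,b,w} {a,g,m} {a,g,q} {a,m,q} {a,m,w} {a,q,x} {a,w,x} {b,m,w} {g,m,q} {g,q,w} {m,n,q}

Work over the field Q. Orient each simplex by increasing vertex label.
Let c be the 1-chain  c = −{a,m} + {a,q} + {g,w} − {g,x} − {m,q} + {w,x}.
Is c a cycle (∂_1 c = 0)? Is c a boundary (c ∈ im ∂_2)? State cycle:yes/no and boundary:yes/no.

n_0=9 n_1=23 n_2=13  [Q]
∂1: piv[ab,ag,am,an,aq,aw,ax,fw] rk=8  ker:bm,bq,bw,gm,gq,gw,gx,mn,mq,mw,mx,nq,qw,qx,wx
∂2: piv[abm,abq,abw,agm,agq,amq,amw,aqx,awx,gqw,mnq] rk=11  ker:bmw,gmq
∂1c = 0
c vs im∂2: residual ≠ 0 ⇒ not boundary

cycle:yes boundary:no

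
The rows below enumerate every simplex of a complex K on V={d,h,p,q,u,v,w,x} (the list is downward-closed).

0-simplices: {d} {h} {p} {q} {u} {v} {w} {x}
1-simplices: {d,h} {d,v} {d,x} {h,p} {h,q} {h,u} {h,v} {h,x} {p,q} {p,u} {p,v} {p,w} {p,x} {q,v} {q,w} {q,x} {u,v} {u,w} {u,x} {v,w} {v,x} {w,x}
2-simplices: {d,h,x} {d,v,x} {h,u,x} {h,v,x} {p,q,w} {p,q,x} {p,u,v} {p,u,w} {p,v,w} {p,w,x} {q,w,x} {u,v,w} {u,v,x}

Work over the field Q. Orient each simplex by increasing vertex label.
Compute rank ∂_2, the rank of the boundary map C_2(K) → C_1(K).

n_0=8 n_1=22 n_2=13  [Q]
∂1: piv[dh,dv,dx,hp,hq,hu,pw] rk=7  ker:hv,hx,pq,pu,pv,px,qv,qw,qx,uv,uw,ux,vw,vx,wx
∂2: piv[dhx,dvx,hux,hvx,pqw,pqx,puv,puw,pvw,pwx,uvx] rk=11  ker:qwx,uvw
rk∂_2=11

rank∂_2=11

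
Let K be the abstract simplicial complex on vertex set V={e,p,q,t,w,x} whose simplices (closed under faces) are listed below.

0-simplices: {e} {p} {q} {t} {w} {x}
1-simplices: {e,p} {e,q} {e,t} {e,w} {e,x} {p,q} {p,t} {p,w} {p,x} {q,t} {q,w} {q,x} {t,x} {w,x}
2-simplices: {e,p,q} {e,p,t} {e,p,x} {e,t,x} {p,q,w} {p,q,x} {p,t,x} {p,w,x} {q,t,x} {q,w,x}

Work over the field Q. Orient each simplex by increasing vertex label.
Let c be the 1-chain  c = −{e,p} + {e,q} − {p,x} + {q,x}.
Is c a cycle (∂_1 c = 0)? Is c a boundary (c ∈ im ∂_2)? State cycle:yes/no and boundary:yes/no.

n_0=6 n_1=14 n_2=10  [Q]
∂1: piv[ep,eq,et,ew,ex] rk=5  ker:pq,pt,pw,px,qt,qw,qx,tx,wx
∂2: piv[epq,ept,epx,etx,pqw,pqx,pwx,qtx] rk=8  ker:ptx,qwx
∂1c = 0
c vs im∂2: reduces to 0 ⇒ boundary

cycle:yes boundary:yes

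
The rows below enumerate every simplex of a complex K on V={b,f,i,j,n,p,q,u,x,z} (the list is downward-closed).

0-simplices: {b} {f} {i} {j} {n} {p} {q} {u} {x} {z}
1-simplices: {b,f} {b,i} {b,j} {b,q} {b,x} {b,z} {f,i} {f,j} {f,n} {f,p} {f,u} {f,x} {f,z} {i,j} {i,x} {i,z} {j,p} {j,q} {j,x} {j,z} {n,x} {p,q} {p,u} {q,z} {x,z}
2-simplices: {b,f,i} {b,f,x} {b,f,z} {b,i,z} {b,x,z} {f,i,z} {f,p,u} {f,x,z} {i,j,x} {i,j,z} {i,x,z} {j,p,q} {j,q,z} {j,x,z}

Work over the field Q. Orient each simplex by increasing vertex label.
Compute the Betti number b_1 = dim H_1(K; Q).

n_0=10 n_1=25 n_2=14  [Q]
∂1: piv[bf,bi,bj,bq,bx,bz,fn,fp,fu] rk=9  ker:fi,fj,fx,fz,ij,ix,iz,jp,jq,jx,jz,nx,pq,pu,qz,xz
∂2: piv[bfi,bfx,bfz,biz,bxz,fpu,ijx,ijz,ixz,jpq,jqz] rk=11  ker:fiz,fxz,jxz
b_1=(25−9)−11=5

b_1=5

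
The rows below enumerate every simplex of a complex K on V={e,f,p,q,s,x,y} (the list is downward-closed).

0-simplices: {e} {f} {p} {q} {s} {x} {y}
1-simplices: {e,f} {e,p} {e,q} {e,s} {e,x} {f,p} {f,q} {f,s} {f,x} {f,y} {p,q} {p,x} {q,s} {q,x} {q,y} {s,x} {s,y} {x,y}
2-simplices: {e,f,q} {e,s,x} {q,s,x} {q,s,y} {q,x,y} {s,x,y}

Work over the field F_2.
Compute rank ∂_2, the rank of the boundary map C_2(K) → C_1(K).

n_0=7 n_1=18 n_2=6  [Z2]
∂1: piv[ef,ep,eq,es,ex,fy] rk=6  ker:fp,fq,fs,fx,pq,px,qs,qx,qy,sx,sy,xy
∂2: piv[efq,esx,qsx,qsy,qxy] rk=5  ker:sxy
rk∂_2=5

rank∂_2=5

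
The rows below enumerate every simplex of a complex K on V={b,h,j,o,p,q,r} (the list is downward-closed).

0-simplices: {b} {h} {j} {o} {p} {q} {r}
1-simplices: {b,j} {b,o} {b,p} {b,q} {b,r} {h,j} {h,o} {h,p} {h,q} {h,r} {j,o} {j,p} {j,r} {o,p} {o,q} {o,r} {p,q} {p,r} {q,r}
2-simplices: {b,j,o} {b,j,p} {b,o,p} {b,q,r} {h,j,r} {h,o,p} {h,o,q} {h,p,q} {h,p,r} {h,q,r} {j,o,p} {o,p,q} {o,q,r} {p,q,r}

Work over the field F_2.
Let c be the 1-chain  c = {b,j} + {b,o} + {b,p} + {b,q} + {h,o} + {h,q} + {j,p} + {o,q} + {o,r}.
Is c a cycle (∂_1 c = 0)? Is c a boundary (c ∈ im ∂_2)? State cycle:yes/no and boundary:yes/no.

cycle:no boundary:no

n_0=7 n_1=19 n_2=14  [Z2]
∂1: piv[bj,bo,bp,bq,br,hj] rk=6  ker:ho,hp,hq,hr,jo,jp,jr,op,oq,or,pq,pr,qr
∂2: piv[bjo,bjp,bop,bqr,hjr,hop,hoq,hpq,hpr,hqr,oqr] rk=11  ker:jop,opq,pqr
∂1c = {q} + {r}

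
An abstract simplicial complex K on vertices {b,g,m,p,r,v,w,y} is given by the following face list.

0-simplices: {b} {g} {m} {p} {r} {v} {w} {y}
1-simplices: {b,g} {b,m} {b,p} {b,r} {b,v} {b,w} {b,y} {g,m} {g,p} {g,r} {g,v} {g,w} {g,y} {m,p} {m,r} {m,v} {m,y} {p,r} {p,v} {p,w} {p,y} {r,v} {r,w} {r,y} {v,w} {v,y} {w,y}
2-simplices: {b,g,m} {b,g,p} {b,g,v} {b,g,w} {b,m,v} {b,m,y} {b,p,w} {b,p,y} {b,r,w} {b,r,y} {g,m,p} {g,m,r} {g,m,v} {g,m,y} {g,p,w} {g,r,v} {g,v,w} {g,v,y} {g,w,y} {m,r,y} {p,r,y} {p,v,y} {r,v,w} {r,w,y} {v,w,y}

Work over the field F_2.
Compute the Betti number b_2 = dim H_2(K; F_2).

n_0=8 n_1=27 n_2=25  [Z2]
∂1: piv[bg,bm,bp,br,bv,bw,by] rk=7  ker:gm,gp,gr,gv,gw,gy,mp,mr,mv,my,pr,pv,pw,py,rv,rw,ry,vw,vy,wy
∂2: piv[bgm,bgp,bgv,bgw,bmv,bmy,bpw,bpy,brw,bry,gmp,gmr,gmy,grv,gvw,gvy,gwy,mry,pry,pvy] rk=20  ker:gmv,gpw,rvw,rwy,vwy
b_2=(25−20)−0=5

b_2=5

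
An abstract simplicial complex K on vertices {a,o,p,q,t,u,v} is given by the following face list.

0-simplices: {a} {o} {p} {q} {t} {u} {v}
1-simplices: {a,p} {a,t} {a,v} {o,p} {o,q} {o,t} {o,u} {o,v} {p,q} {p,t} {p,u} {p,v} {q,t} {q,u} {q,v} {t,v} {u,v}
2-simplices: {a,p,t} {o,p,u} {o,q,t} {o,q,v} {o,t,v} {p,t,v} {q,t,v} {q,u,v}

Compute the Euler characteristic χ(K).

χ(K)=-2

n_0=7 n_1=17 n_2=8
χ=+7−17+8=-2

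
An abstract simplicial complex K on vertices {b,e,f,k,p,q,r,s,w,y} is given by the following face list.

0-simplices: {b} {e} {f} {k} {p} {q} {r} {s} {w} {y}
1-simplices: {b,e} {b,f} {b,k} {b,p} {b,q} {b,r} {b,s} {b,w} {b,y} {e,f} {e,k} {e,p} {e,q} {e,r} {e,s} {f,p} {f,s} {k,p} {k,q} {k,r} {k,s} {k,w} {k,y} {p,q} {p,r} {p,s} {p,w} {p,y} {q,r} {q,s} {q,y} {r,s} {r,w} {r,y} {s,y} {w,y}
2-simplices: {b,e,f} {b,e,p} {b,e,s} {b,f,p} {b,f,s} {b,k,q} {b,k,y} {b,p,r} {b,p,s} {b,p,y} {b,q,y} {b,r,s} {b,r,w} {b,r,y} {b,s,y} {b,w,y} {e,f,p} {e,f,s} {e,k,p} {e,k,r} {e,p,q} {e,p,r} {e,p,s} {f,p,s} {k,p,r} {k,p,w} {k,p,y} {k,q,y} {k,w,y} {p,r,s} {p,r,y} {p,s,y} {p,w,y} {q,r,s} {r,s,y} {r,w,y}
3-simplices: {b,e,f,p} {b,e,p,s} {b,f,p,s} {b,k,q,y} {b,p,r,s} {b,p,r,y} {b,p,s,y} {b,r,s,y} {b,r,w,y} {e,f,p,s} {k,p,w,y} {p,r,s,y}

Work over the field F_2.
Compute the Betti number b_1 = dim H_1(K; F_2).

b_1=3

n_0=10 n_1=36 n_2=36 n_3=12  [Z2]
∂1: piv[be,bf,bk,bp,bq,br,bs,bw,by] rk=9  ker:ef,ek,ep,eq,er,es,fp,fs,kp,kq,kr,ks,kw,ky,pq,pr,ps,pw,py,qr,qs,qy,rs,rw,ry,sy,wy
∂2: piv[bef,bep,bes,bfp,bfs,bkq,bky,bpr,bps,bpy,bqy,brs,brw,bry,bsy,bwy,ekp,ekr,epq,epr,kpw,kpy,kwy,qrs] rk=24  ker:efp,efs,eps,fps,kpr,kqy,prs,pry,psy,pwy,rsy,rwy
∂3: piv[befp,beps,bfps,bkqy,bprs,bpry,bpsy,brsy,brwy,efps,kpwy] rk=11  ker:prsy
b_1=(36−9)−24=3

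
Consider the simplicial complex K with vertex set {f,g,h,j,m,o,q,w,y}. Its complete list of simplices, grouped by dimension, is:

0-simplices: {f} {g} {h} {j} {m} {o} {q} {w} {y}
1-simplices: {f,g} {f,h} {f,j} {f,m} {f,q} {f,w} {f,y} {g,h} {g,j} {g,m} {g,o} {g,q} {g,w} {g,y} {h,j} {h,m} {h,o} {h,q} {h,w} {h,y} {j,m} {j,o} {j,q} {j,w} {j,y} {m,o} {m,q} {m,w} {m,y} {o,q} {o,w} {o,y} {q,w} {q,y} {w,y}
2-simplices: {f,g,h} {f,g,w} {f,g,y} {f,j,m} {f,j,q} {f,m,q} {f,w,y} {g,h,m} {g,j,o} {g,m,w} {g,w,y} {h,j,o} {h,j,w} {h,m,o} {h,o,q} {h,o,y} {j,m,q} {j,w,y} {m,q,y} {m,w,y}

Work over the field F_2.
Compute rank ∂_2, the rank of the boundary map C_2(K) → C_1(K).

n_0=9 n_1=35 n_2=20  [Z2]
∂1: piv[fg,fh,fj,fm,fq,fw,fy,go] rk=8  ker:gh,gj,gm,gq,gw,gy,hj,hm,ho,hq,hw,hy,jm,jo,jq,jw,jy,mo,mq,mw,my,oq,ow,oy,qw,qy,wy
∂2: piv[fgh,fgw,fgy,fjm,fjq,fmq,fwy,ghm,gjo,gmw,hjo,hjw,hmo,hoq,hoy,jwy,mqy,mwy] rk=18  ker:gwy,jmq
rk∂_2=18

rank∂_2=18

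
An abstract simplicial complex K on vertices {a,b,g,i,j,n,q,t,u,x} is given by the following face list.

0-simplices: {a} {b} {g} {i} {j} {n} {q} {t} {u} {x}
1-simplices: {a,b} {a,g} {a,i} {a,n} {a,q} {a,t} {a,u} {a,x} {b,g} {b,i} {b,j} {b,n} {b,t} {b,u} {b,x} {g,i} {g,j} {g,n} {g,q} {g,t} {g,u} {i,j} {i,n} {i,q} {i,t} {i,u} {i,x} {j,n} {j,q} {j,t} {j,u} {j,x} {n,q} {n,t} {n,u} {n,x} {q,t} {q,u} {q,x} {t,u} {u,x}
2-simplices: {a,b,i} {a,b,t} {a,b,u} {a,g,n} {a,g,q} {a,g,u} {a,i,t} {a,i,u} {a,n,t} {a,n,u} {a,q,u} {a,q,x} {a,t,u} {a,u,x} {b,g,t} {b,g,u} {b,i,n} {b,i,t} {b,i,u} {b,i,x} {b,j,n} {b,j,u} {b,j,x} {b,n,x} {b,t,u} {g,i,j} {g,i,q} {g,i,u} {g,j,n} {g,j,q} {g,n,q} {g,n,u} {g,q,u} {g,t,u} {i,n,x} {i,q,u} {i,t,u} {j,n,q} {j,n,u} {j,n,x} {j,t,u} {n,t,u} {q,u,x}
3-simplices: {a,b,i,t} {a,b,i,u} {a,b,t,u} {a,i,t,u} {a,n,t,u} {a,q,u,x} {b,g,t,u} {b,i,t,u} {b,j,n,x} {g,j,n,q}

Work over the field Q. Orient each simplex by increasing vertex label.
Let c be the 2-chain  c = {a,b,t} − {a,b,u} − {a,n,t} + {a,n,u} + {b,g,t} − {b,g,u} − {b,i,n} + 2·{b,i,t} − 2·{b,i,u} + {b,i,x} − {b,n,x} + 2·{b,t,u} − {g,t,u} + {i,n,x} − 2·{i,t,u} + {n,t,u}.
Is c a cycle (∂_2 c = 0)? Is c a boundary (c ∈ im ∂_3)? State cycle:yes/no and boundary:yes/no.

cycle:yes boundary:no

n_0=10 n_1=41 n_2=43 n_3=10  [Q]
∂1: piv[ab,ag,ai,an,aq,at,au,ax,bj] rk=9  ker:bg,bi,bn,bt,bu,bx,gi,gj,gn,gq,gt,gu,ij,in,iq,it,iu,ix,jn,jq,jt,ju,jx,nq,nt,nu,nx,qt,qu,qx,tu,ux
∂2: piv[abi,abt,abu,agn,agq,agu,ait,aiu,ant,anu,aqu,aqx,atu,aux,bgt,bgu,bin,bix,bjn,bju,bjx,bnx,gij,giq,giu,gjn,gjq,gnq,jnu,jtu] rk=30  ker:bit,biu,btu,gnu,gqu,gtu,inx,iqu,itu,jnq,jnx,ntu,qux
∂3: piv[abit,abiu,abtu,aitu,antu,aqux,bgtu,bjnx,gjnq] rk=9  ker:bitu
∂2c = 0
c vs im∂3: residual ≠ 0 ⇒ not boundary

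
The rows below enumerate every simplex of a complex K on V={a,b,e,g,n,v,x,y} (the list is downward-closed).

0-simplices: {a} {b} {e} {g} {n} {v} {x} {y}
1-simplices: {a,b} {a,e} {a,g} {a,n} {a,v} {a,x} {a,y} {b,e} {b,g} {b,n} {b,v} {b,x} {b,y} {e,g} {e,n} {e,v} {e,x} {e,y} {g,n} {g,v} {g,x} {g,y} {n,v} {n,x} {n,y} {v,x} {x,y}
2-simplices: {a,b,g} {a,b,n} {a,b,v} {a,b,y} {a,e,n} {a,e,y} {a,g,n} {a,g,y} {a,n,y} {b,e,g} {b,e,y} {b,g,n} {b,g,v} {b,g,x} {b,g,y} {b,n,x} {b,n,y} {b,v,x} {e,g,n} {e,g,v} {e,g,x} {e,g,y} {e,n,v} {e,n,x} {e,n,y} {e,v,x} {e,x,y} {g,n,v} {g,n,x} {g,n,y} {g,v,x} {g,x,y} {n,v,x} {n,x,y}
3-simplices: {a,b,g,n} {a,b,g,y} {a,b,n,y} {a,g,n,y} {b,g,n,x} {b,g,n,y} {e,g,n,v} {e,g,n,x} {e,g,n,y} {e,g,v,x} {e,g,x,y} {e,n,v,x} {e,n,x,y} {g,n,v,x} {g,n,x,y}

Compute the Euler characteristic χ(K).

χ(K)=0

n_0=8 n_1=27 n_2=34 n_3=15
χ=+8−27+34−15=0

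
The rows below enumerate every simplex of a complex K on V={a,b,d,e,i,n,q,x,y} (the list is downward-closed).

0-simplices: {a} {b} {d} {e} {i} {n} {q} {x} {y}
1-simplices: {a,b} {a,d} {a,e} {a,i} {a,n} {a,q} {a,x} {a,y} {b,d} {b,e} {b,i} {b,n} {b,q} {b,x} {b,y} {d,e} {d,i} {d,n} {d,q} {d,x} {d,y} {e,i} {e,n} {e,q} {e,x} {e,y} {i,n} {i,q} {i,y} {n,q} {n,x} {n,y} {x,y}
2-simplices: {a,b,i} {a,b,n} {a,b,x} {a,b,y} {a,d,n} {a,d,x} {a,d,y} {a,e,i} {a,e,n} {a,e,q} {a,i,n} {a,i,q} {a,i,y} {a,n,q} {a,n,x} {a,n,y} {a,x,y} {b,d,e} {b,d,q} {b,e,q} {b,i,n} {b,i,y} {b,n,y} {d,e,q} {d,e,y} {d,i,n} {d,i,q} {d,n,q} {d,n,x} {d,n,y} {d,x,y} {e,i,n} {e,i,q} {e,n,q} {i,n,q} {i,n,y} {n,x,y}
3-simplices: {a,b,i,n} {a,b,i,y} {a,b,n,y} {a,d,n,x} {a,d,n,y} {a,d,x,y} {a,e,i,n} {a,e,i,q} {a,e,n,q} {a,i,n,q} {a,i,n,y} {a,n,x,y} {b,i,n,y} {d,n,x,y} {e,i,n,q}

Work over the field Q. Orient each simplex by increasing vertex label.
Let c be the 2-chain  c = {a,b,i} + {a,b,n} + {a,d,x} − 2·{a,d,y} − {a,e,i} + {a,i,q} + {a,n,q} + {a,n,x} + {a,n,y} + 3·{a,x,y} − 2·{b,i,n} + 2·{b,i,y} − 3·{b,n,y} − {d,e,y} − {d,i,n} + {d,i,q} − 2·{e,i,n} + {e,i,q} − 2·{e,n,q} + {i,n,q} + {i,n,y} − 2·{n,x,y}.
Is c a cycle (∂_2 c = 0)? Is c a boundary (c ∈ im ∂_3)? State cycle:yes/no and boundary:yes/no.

cycle:no boundary:no

n_0=9 n_1=33 n_2=37 n_3=15  [Q]
∂1: piv[ab,ad,ae,ai,an,aq,ax,ay] rk=8  ker:bd,be,bi,bn,bq,bx,by,de,di,dn,dq,dx,dy,ei,en,eq,ex,ey,in,iq,iy,nq,nx,ny,xy
∂2: piv[abi,abn,abx,aby,adn,adx,ady,aei,aen,aeq,ain,aiq,aiy,anq,anx,any,axy,bde,bdq,beq,dey,din,diq] rk=23  ker:bin,biy,bny,deq,dnq,dnx,dny,dxy,ein,eiq,enq,inq,iny,nxy
∂3: piv[abin,abiy,abny,adnx,adny,adxy,aein,aeiq,aenq,ainq,ainy,anxy] rk=12  ker:biny,dnxy,einq
∂2c = 2·{a,b} − {a,d} − {a,e} + {a,i} + 2·{a,n} − 2·{a,q} + {a,x} − 2·{a,y} + {b,i} + {b,y} − {d,e} + {d,n} − {d,q} + {d,x} − {d,y} − 2·{e,i} + {e,q} − {e,y} − 3·{i,n} + 2·{i,q} + {i,y} − {n,x} + {n,y} + {x,y}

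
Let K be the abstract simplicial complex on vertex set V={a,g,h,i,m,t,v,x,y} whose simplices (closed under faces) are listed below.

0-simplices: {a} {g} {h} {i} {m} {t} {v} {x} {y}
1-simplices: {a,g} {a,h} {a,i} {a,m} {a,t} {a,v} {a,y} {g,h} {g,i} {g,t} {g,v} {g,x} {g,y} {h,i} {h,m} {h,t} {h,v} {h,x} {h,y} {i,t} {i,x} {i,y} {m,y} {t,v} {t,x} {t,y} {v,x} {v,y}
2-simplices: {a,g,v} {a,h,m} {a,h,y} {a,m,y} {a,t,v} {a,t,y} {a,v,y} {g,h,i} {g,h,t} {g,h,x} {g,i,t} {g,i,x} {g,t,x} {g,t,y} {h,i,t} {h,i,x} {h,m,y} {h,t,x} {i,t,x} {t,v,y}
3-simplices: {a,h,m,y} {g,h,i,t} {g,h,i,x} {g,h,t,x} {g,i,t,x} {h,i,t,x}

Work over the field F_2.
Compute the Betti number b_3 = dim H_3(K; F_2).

n_0=9 n_1=28 n_2=20 n_3=6  [Z2]
∂1: piv[ag,ah,ai,am,at,av,ay,gx] rk=8  ker:gh,gi,gt,gv,gy,hi,hm,ht,hv,hx,hy,it,ix,iy,my,tv,tx,ty,vx,vy
∂2: piv[agv,ahm,ahy,amy,atv,aty,avy,ghi,ght,ghx,git,gix,gtx,gty] rk=14  ker:hit,hix,hmy,htx,itx,tvy
∂3: piv[ahmy,ghit,ghix,ghtx,gitx] rk=5  ker:hitx
b_3=(6−5)−0=1

b_3=1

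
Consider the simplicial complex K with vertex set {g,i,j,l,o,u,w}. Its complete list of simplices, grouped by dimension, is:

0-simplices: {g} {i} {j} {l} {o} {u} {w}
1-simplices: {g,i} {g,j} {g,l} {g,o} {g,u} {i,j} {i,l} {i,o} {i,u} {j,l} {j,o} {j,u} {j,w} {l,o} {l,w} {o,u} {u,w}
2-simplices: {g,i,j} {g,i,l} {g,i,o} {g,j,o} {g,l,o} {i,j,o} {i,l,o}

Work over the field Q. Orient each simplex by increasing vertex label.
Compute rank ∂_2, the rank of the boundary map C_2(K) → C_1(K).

rank∂_2=5

n_0=7 n_1=17 n_2=7  [Q]
∂1: piv[gi,gj,gl,go,gu,jw] rk=6  ker:ij,il,io,iu,jl,jo,ju,lo,lw,ou,uw
∂2: piv[gij,gil,gio,gjo,glo] rk=5  ker:ijo,ilo
rk∂_2=5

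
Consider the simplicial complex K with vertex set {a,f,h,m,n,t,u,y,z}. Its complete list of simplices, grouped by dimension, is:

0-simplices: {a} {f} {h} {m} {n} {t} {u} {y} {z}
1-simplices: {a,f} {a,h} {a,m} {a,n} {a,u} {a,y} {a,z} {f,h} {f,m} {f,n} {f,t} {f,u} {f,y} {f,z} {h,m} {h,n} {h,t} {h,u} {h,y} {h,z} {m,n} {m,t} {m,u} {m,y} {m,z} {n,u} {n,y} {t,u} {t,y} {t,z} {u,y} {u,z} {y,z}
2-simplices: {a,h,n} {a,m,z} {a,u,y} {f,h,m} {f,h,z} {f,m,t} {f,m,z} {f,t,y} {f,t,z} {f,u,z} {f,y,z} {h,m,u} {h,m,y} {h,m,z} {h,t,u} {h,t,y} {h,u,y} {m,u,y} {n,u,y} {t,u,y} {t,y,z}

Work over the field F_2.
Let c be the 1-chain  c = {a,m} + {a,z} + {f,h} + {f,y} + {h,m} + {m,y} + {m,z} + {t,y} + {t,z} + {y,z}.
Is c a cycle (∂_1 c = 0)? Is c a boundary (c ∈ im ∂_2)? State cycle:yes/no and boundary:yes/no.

cycle:yes boundary:no

n_0=9 n_1=33 n_2=21  [Z2]
∂1: piv[af,ah,am,an,au,ay,az,ft] rk=8  ker:fh,fm,fn,fu,fy,fz,hm,hn,ht,hu,hy,hz,mn,mt,mu,my,mz,nu,ny,tu,ty,tz,uy,uz,yz
∂2: piv[ahn,amz,auy,fhm,fhz,fmt,fmz,fty,ftz,fuz,fyz,hmu,hmy,htu,hty,huy,nuy] rk=17  ker:hmz,muy,tuy,tyz
∂1c = 0
c vs im∂2: residual ≠ 0 ⇒ not boundary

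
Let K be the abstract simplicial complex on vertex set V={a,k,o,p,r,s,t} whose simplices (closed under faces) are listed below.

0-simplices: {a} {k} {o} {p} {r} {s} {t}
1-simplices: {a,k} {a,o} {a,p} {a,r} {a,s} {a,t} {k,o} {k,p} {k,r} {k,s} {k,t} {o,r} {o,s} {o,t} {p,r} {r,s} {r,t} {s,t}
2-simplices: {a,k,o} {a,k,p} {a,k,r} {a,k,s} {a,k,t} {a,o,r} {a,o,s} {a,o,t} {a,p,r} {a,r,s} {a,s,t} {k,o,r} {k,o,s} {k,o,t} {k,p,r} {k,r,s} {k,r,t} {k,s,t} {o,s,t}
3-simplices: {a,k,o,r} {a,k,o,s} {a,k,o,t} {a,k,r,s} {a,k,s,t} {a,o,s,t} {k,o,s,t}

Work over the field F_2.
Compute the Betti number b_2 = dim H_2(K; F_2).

b_2=1

n_0=7 n_1=18 n_2=19 n_3=7  [Z2]
∂1: piv[ak,ao,ap,ar,as,at] rk=6  ker:ko,kp,kr,ks,kt,or,os,ot,pr,rs,rt,st
∂2: piv[ako,akp,akr,aks,akt,aor,aos,aot,apr,ars,ast,krt] rk=12  ker:kor,kos,kot,kpr,krs,kst,ost
∂3: piv[akor,akos,akot,akrs,akst,aost] rk=6  ker:kost
b_2=(19−12)−6=1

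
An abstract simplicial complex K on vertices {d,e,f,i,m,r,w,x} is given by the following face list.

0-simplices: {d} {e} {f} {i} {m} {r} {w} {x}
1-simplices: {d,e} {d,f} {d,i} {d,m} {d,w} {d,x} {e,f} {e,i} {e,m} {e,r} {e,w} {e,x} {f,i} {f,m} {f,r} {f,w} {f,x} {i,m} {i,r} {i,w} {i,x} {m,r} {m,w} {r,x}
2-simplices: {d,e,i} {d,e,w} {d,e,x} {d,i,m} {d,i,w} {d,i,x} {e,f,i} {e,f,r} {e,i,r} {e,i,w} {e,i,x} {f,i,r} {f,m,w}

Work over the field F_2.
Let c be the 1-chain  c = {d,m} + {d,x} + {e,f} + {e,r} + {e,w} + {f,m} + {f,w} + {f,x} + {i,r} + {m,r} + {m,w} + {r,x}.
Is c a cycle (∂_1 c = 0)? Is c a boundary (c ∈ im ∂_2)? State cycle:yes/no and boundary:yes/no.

n_0=8 n_1=24 n_2=13  [Z2]
∂1: piv[de,df,di,dm,dw,dx,er] rk=7  ker:ef,ei,em,ew,ex,fi,fm,fr,fw,fx,im,ir,iw,ix,mr,mw,rx
∂2: piv[dei,dew,dex,dim,diw,dix,efi,efr,eir,fmw] rk=10  ker:eiw,eix,fir
∂1c = {e} + {i} + {w} + {x}

cycle:no boundary:no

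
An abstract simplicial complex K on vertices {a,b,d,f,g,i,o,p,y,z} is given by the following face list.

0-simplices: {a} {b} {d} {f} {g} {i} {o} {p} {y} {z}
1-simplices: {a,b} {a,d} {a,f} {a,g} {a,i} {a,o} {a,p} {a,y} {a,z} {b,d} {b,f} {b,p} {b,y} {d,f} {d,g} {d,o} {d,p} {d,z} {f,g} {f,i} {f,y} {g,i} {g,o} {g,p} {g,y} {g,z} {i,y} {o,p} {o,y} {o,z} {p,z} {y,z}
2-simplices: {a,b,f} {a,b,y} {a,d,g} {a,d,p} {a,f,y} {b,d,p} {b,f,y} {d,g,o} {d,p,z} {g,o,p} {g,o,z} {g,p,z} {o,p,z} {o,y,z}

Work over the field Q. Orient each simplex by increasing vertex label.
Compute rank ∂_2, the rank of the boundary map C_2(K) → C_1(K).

rank∂_2=12

n_0=10 n_1=32 n_2=14  [Q]
∂1: piv[ab,ad,af,ag,ai,ao,ap,ay,az] rk=9  ker:bd,bf,bp,by,df,dg,do,dp,dz,fg,fi,fy,gi,go,gp,gy,gz,iy,op,oy,oz,pz,yz
∂2: piv[abf,aby,adg,adp,afy,bdp,dgo,dpz,gop,goz,gpz,oyz] rk=12  ker:bfy,opz
rk∂_2=12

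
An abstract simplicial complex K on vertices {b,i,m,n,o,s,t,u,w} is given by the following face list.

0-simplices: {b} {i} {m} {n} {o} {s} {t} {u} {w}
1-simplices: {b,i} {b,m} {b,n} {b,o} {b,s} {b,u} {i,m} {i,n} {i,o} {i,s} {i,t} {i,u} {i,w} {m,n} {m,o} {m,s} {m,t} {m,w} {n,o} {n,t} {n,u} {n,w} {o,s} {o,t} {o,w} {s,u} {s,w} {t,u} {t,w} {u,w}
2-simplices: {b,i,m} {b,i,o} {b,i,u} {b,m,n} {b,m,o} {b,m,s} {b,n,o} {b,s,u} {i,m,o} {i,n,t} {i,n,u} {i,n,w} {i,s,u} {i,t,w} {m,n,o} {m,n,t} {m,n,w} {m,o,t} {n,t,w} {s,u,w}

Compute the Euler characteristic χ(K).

n_0=9 n_1=30 n_2=20
χ=+9−30+20=-1

χ(K)=-1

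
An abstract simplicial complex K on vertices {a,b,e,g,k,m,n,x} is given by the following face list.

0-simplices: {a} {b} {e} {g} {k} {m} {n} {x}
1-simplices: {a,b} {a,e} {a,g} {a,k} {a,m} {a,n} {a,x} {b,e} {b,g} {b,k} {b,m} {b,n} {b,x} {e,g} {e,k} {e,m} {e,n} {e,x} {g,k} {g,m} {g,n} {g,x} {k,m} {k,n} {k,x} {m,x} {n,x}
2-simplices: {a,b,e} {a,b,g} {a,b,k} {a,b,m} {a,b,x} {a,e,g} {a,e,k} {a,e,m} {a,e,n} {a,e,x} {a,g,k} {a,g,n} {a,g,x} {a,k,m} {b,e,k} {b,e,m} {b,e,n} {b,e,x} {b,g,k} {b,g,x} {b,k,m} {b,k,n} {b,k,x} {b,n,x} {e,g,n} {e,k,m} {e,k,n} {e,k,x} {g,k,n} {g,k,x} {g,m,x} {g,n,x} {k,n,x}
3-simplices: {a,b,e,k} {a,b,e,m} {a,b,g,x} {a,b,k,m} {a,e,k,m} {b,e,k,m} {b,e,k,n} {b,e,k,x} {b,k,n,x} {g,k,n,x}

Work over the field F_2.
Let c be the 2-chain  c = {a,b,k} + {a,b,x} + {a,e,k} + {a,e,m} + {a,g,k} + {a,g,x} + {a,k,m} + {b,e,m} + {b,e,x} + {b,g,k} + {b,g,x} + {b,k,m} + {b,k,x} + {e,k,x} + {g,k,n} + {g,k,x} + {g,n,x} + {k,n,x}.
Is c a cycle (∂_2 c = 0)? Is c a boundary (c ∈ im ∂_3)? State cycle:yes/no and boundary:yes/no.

cycle:yes boundary:no

n_0=8 n_1=27 n_2=33 n_3=10  [Z2]
∂1: piv[ab,ae,ag,ak,am,an,ax] rk=7  ker:be,bg,bk,bm,bn,bx,eg,ek,em,en,ex,gk,gm,gn,gx,km,kn,kx,mx,nx
∂2: piv[abe,abg,abk,abm,abx,aeg,aek,aem,aen,aex,agk,agn,agx,akm,ben,bkn,bkx,bnx,gmx] rk=19  ker:bek,bem,bex,bgk,bgx,bkm,egn,ekm,ekn,ekx,gkn,gkx,gnx,knx
∂3: piv[abek,abem,abgx,abkm,aekm,bekn,bekx,bknx,gknx] rk=9  ker:bekm
∂2c = 0
c vs im∂3: residual ≠ 0 ⇒ not boundary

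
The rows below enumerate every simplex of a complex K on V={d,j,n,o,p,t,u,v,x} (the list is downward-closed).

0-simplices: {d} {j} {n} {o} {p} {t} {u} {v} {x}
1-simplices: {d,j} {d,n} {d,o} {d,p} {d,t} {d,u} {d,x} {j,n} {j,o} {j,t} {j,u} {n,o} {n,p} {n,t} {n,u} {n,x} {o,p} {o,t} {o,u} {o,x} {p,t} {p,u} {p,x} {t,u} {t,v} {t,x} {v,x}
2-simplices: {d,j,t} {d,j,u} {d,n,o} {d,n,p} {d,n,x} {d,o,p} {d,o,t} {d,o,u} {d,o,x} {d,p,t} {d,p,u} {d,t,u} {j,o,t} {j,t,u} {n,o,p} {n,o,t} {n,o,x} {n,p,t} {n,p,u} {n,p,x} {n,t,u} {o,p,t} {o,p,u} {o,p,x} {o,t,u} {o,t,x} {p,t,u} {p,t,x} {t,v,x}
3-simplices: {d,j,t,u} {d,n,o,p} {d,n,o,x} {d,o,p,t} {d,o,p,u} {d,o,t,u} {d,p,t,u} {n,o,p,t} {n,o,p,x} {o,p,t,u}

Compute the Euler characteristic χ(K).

χ(K)=1

n_0=9 n_1=27 n_2=29 n_3=10
χ=+9−27+29−10=1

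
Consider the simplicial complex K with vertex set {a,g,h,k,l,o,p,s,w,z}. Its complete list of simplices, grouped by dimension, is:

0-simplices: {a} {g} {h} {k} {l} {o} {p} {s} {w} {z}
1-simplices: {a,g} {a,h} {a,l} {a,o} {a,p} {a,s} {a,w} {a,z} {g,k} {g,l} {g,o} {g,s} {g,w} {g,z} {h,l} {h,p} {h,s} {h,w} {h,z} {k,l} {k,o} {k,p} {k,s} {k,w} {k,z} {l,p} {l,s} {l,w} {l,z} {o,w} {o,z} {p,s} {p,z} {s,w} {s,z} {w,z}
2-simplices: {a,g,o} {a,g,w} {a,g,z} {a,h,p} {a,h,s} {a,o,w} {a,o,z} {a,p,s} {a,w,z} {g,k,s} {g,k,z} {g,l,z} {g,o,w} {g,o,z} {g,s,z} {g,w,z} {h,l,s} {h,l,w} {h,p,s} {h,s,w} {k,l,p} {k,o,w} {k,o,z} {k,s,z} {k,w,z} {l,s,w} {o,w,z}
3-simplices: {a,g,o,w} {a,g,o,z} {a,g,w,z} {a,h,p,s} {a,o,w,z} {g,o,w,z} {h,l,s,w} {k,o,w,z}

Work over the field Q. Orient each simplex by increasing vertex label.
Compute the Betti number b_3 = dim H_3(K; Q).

n_0=10 n_1=36 n_2=27 n_3=8  [Q]
∂1: piv[ag,ah,al,ao,ap,as,aw,az,gk] rk=9  ker:gl,go,gs,gw,gz,hl,hp,hs,hw,hz,kl,ko,kp,ks,kw,kz,lp,ls,lw,lz,ow,oz,ps,pz,sw,sz,wz
∂2: piv[ago,agw,agz,ahp,ahs,aow,aoz,aps,awz,gks,gkz,glz,gsz,hls,hlw,hsw,klp,kow,koz] rk=19  ker:gow,goz,gwz,hps,ksz,kwz,lsw,owz
∂3: piv[agow,agoz,agwz,ahps,aowz,hlsw,kowz] rk=7  ker:gowz
b_3=(8−7)−0=1

b_3=1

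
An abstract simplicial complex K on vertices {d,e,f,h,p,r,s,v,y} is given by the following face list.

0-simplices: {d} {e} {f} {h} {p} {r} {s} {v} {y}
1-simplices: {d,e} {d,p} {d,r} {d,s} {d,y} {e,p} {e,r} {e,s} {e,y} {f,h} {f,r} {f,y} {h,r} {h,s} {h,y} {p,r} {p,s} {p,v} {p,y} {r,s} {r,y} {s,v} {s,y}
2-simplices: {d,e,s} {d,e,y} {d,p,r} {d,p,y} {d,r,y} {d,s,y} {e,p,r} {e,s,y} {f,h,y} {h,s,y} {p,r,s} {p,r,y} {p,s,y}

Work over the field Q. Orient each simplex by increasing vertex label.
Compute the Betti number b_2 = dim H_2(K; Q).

b_2=2

n_0=9 n_1=23 n_2=13  [Q]
∂1: piv[de,dp,dr,ds,dy,fh,fr,pv] rk=8  ker:ep,er,es,ey,fy,hr,hs,hy,pr,ps,py,rs,ry,sv,sy
∂2: piv[des,dey,dpr,dpy,dry,dsy,epr,fhy,hsy,prs,psy] rk=11  ker:esy,pry
b_2=(13−11)−0=2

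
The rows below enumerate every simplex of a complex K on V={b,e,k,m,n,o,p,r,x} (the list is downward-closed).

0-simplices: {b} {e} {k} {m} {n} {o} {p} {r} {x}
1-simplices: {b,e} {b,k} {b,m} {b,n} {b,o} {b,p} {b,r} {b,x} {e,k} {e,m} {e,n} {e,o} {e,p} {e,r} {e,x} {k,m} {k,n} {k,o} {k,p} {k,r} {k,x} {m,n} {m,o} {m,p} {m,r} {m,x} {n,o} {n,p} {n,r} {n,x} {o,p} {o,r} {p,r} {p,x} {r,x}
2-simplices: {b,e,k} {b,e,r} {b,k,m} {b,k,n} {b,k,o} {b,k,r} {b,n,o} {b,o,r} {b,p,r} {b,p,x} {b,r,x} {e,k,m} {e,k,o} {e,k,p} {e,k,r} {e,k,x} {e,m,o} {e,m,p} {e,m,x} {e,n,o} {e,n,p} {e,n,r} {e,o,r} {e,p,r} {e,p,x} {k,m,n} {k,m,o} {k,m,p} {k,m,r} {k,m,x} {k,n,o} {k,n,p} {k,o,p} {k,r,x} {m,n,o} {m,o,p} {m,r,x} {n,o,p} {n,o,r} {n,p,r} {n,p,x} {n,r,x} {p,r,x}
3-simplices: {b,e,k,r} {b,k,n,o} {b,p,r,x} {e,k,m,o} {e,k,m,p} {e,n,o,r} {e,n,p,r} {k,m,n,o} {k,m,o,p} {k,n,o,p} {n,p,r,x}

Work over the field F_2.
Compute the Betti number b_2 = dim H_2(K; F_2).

b_2=5

n_0=9 n_1=35 n_2=43 n_3=11  [Z2]
∂1: piv[be,bk,bm,bn,bo,bp,br,bx] rk=8  ker:ek,em,en,eo,ep,er,ex,km,kn,ko,kp,kr,kx,mn,mo,mp,mr,mx,no,np,nr,nx,op,or,pr,px,rx
∂2: piv[bek,ber,bkm,bkn,bko,bkr,bno,bor,bpr,bpx,brx,ekm,eko,ekp,ekx,emo,emp,emx,eno,enp,enr,epr,epx,kmn,kmr,kop,npx] rk=27  ker:ekr,eor,kmo,kmp,kmx,kno,knp,krx,mno,mop,mrx,nop,nor,npr,nrx,prx
∂3: piv[bekr,bkno,bprx,ekmo,ekmp,enor,enpr,kmno,kmop,knop,nprx] rk=11
b_2=(43−27)−11=5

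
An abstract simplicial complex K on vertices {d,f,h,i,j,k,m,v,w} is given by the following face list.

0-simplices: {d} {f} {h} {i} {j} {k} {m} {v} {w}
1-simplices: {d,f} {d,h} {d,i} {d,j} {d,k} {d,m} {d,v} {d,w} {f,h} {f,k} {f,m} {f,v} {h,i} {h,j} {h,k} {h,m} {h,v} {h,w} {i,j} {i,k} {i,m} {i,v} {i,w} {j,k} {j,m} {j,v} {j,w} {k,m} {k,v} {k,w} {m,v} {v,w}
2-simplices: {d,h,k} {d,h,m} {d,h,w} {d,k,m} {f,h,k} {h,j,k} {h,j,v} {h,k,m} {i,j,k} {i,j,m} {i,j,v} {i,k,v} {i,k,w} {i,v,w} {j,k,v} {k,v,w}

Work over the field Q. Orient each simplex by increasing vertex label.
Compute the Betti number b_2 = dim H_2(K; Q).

n_0=9 n_1=32 n_2=16  [Q]
∂1: piv[df,dh,di,dj,dk,dm,dv,dw] rk=8  ker:fh,fk,fm,fv,hi,hj,hk,hm,hv,hw,ij,ik,im,iv,iw,jk,jm,jv,jw,km,kv,kw,mv,vw
∂2: piv[dhk,dhm,dhw,dkm,fhk,hjk,hjv,ijk,ijm,ijv,ikv,ikw,ivw] rk=13  ker:hkm,jkv,kvw
b_2=(16−13)−0=3

b_2=3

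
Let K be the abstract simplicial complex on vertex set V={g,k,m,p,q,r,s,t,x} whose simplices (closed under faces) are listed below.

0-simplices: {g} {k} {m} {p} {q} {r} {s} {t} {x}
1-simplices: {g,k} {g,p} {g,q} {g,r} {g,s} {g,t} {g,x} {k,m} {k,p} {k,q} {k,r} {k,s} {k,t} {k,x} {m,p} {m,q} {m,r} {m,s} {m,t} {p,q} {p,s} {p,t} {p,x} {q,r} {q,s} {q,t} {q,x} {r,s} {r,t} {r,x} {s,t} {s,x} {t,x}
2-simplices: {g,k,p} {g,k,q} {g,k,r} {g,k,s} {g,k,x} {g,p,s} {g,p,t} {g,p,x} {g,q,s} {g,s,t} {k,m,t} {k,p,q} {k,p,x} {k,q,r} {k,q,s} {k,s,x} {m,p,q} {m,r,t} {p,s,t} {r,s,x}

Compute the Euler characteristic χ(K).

n_0=9 n_1=33 n_2=20
χ=+9−33+20=-4

χ(K)=-4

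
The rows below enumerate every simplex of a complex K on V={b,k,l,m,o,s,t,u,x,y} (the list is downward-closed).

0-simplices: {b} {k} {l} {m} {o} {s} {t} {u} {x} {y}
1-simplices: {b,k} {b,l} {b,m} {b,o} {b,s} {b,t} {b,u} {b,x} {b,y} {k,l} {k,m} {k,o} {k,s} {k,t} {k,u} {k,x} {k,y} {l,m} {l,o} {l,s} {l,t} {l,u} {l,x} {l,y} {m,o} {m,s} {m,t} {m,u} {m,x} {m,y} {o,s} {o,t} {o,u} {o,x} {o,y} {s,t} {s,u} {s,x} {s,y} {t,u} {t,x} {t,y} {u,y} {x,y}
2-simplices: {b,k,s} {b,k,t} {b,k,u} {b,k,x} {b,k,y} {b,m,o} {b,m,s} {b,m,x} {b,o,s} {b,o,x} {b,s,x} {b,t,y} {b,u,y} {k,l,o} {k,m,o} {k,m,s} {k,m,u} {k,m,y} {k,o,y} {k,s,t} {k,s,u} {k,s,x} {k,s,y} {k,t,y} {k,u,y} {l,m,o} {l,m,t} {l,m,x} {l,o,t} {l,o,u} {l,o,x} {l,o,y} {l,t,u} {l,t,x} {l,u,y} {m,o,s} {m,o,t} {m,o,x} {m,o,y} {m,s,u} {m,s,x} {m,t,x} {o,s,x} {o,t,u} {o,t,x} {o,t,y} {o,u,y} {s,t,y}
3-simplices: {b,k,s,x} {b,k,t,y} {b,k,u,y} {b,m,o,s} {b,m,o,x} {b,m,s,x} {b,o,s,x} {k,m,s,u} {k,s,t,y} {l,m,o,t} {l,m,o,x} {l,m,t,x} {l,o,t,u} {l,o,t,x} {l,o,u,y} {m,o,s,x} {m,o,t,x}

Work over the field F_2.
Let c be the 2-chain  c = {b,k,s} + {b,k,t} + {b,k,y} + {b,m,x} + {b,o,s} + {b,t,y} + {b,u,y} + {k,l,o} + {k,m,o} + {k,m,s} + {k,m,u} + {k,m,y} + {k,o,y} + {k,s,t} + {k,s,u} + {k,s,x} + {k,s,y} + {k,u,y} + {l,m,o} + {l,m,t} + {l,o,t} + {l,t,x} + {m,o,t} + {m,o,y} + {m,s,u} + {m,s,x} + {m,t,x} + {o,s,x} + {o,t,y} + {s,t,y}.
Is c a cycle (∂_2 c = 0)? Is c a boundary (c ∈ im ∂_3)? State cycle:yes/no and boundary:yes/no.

n_0=10 n_1=44 n_2=48 n_3=17  [Z2]
∂1: piv[bk,bl,bm,bo,bs,bt,bu,bx,by] rk=9  ker:kl,km,ko,ks,kt,ku,kx,ky,lm,lo,ls,lt,lu,lx,ly,mo,ms,mt,mu,mx,my,os,ot,ou,ox,oy,st,su,sx,sy,tu,tx,ty,uy,xy
∂2: piv[bks,bkt,bku,bkx,bky,bmo,bms,bmx,bos,box,bsx,bty,buy,klo,kmo,kms,kmu,kmy,koy,kst,ksu,ksy,lmo,lmt,lmx,lot,lou,loy,ltu,ltx,luy,oty] rk=32  ker:ksx,kty,kuy,lox,mos,mot,mox,moy,msu,msx,mtx,osx,otu,otx,ouy,sty
∂3: piv[bksx,bkty,bkuy,bmos,bmox,bmsx,bosx,kmsu,ksty,lmot,lmox,lmtx,lotu,lotx,louy] rk=15  ker:mosx,motx
∂2c = {b,k} + {b,m} + {b,o} + {b,u} + {b,x} + {b,y} + {k,l} + {k,o} + {k,u} + {k,x} + {k,y} + {l,o} + {l,t} + {l,x} + {m,s} + {m,t} + {m,x} + {o,t} + {o,x} + {o,y} + {s,x} + {t,y}

cycle:no boundary:no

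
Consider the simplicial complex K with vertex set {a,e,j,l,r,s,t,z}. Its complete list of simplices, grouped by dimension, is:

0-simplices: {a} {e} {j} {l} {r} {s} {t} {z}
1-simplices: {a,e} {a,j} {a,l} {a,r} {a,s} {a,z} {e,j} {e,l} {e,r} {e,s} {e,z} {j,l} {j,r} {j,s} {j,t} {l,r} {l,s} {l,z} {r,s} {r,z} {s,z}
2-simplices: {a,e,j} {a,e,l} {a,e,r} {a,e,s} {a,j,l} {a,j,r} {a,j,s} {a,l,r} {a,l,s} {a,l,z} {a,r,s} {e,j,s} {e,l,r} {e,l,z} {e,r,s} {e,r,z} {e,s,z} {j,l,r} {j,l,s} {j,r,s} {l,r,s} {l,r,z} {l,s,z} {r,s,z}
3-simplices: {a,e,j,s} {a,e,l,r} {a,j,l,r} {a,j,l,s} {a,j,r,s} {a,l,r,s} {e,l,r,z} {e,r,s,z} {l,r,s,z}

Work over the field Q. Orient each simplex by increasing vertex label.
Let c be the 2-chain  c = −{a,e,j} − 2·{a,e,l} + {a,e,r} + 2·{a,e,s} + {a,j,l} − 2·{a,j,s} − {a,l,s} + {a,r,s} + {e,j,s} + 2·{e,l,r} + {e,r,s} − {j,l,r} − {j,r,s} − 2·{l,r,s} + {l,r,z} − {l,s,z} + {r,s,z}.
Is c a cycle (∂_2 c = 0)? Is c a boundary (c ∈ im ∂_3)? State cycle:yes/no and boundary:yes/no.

cycle:yes boundary:no

n_0=8 n_1=21 n_2=24 n_3=9  [Q]
∂1: piv[ae,aj,al,ar,as,az,jt] rk=7  ker:ej,el,er,es,ez,jl,jr,js,lr,ls,lz,rs,rz,sz
∂2: piv[aej,ael,aer,aes,ajl,ajr,ajs,alr,als,alz,ars,elz,erz,esz] rk=14  ker:ejs,elr,ers,jlr,jls,jrs,lrs,lrz,lsz,rsz
∂3: piv[aejs,aelr,ajlr,ajls,ajrs,alrs,elrz,ersz,lrsz] rk=9
∂2c = 0
c vs im∂3: residual ≠ 0 ⇒ not boundary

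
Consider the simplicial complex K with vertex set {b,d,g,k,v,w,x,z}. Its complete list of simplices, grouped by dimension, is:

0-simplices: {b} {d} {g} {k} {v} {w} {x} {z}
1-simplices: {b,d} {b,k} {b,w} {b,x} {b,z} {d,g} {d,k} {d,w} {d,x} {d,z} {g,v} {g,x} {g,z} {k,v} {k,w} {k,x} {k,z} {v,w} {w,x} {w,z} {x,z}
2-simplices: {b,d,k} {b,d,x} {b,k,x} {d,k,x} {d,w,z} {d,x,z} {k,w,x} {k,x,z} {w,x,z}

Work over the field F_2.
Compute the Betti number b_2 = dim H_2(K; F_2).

b_2=1

n_0=8 n_1=21 n_2=9  [Z2]
∂1: piv[bd,bk,bw,bx,bz,dg,gv] rk=7  ker:dk,dw,dx,dz,gx,gz,kv,kw,kx,kz,vw,wx,wz,xz
∂2: piv[bdk,bdx,bkx,dwz,dxz,kwx,kxz,wxz] rk=8  ker:dkx
b_2=(9−8)−0=1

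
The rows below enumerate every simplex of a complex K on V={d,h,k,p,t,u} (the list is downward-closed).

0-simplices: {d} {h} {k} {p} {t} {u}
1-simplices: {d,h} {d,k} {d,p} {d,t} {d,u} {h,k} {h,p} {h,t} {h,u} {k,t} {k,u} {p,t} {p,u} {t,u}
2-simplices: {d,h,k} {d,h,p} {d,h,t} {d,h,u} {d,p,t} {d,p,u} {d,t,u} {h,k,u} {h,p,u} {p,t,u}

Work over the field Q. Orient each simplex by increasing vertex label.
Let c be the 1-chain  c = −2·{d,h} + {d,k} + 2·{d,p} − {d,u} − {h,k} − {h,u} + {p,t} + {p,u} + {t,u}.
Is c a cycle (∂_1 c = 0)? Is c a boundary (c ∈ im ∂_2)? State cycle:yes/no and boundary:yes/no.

n_0=6 n_1=14 n_2=10  [Q]
∂1: piv[dh,dk,dp,dt,du] rk=5  ker:hk,hp,ht,hu,kt,ku,pt,pu,tu
∂2: piv[dhk,dhp,dht,dhu,dpt,dpu,dtu,hku] rk=8  ker:hpu,ptu
∂1c = 0
c vs im∂2: reduces to 0 ⇒ boundary

cycle:yes boundary:yes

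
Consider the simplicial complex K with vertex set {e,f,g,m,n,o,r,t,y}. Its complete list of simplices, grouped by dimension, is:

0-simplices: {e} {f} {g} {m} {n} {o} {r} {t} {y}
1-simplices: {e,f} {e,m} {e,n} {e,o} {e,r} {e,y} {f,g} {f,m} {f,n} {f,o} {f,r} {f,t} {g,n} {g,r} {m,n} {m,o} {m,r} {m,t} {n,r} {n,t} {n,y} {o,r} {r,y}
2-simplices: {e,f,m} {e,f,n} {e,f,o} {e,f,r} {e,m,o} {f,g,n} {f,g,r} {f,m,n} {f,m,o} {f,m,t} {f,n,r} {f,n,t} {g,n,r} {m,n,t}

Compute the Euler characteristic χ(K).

χ(K)=0

n_0=9 n_1=23 n_2=14
χ=+9−23+14=0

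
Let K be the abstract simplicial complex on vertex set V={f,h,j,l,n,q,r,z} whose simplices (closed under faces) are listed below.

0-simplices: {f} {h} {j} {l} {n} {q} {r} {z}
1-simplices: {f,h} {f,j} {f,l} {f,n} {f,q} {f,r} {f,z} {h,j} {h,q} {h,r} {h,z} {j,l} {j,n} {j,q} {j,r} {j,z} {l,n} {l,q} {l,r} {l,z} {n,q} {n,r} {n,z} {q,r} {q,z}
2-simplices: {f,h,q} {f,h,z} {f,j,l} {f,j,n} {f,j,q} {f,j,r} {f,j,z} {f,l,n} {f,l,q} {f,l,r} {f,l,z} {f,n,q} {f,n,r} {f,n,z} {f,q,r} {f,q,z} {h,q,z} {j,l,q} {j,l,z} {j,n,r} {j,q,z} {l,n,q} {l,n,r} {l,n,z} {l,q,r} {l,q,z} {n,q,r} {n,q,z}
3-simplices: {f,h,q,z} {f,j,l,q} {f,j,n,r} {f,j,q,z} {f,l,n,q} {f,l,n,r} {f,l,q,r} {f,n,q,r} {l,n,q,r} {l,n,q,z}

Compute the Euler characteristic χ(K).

n_0=8 n_1=25 n_2=28 n_3=10
χ=+8−25+28−10=1

χ(K)=1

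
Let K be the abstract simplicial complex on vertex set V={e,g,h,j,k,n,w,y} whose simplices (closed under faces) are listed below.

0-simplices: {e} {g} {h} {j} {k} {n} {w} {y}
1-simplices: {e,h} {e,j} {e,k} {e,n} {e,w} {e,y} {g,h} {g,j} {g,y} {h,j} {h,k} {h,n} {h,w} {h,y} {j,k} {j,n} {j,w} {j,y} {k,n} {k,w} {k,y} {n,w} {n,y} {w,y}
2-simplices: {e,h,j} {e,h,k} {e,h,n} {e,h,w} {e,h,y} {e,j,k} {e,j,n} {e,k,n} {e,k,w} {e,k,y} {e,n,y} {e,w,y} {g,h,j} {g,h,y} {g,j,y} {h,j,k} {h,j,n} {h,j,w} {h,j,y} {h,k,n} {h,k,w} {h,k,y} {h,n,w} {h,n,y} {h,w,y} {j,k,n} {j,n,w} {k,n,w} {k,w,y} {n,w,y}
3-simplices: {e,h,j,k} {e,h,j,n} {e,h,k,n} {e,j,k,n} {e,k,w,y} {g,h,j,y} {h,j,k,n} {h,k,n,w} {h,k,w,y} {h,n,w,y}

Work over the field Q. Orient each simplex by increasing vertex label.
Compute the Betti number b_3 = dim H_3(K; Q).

b_3=1

n_0=8 n_1=24 n_2=30 n_3=10  [Q]
∂1: piv[eh,ej,ek,en,ew,ey,gh] rk=7  ker:gj,gy,hj,hk,hn,hw,hy,jk,jn,jw,jy,kn,kw,ky,nw,ny,wy
∂2: piv[ehj,ehk,ehn,ehw,ehy,ejk,ejn,ekn,ekw,eky,eny,ewy,ghj,ghy,gjy,hjw,hnw] rk=17  ker:hjk,hjn,hjy,hkn,hkw,hky,hny,hwy,jkn,jnw,knw,kwy,nwy
∂3: piv[ehjk,ehjn,ehkn,ejkn,ekwy,ghjy,hknw,hkwy,hnwy] rk=9  ker:hjkn
b_3=(10−9)−0=1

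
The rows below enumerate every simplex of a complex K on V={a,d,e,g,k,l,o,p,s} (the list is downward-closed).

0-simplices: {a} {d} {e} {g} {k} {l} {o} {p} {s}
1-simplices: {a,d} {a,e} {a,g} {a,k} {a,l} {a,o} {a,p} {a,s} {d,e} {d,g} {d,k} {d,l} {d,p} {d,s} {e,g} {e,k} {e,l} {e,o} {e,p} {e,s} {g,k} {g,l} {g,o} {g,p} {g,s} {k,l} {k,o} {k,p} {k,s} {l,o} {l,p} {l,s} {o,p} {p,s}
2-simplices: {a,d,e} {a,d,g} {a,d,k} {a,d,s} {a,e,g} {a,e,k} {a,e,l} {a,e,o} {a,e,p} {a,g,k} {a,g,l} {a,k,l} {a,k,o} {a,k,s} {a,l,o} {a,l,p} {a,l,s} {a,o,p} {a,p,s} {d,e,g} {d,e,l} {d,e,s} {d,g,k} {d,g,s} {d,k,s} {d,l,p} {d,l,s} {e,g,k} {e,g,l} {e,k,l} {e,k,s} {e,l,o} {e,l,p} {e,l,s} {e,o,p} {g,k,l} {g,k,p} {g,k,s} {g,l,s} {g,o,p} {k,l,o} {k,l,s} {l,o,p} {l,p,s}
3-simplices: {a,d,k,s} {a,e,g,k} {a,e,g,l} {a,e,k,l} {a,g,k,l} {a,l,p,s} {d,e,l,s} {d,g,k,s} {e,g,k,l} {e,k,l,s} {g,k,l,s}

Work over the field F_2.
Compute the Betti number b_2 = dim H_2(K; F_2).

b_2=9

n_0=9 n_1=34 n_2=44 n_3=11  [Z2]
∂1: piv[ad,ae,ag,ak,al,ao,ap,as] rk=8  ker:de,dg,dk,dl,dp,ds,eg,ek,el,eo,ep,es,gk,gl,go,gp,gs,kl,ko,kp,ks,lo,lp,ls,op,ps
∂2: piv[ade,adg,adk,ads,aeg,aek,ael,aeo,aep,agk,agl,akl,ako,aks,alo,alp,als,aop,aps,del,des,dgs,dlp,gkp,gop] rk=25  ker:deg,dgk,dks,dls,egk,egl,ekl,eks,elo,elp,els,eop,gkl,gks,gls,klo,kls,lop,lps
∂3: piv[adks,aegk,aegl,aekl,agkl,alps,dels,dgks,ekls,gkls] rk=10  ker:egkl
b_2=(44−25)−10=9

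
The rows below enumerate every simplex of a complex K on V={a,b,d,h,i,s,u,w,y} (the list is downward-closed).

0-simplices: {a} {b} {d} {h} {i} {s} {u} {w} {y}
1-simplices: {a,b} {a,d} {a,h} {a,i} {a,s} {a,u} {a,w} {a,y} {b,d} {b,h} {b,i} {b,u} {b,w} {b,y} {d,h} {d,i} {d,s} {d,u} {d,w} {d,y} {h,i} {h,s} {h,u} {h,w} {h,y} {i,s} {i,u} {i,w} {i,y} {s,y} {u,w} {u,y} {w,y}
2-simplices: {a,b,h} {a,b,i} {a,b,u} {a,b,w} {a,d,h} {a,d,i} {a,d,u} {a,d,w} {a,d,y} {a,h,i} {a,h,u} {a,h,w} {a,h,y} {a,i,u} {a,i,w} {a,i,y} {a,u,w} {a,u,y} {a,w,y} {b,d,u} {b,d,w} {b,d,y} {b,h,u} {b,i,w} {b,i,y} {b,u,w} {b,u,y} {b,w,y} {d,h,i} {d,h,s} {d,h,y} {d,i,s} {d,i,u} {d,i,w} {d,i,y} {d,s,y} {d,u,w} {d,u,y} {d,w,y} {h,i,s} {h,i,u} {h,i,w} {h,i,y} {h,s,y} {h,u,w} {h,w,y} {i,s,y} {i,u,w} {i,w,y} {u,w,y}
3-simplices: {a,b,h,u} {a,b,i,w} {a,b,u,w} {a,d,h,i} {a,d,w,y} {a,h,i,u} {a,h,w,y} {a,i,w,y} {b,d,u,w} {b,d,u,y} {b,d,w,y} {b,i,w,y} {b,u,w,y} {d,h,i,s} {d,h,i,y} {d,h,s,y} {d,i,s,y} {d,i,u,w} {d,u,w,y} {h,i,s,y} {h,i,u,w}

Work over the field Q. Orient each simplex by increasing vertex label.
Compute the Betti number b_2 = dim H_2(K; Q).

n_0=9 n_1=33 n_2=50 n_3=21  [Q]
∂1: piv[ab,ad,ah,ai,as,au,aw,ay] rk=8  ker:bd,bh,bi,bu,bw,by,dh,di,ds,du,dw,dy,hi,hs,hu,hw,hy,is,iu,iw,iy,sy,uw,uy,wy
∂2: piv[abh,abi,abu,abw,adh,adi,adu,adw,ady,ahi,ahu,ahw,ahy,aiu,aiw,aiy,auw,auy,awy,bdu,bdy,dhs,dis,dsy] rk=24  ker:bdw,bhu,biw,biy,buw,buy,bwy,dhi,dhy,diu,diw,diy,duw,duy,dwy,his,hiu,hiw,hiy,hsy,huw,hwy,isy,iuw,iwy,uwy
∂3: piv[abhu,abiw,abuw,adhi,adwy,ahiu,ahwy,aiwy,bduw,bduy,bdwy,biwy,buwy,dhis,dhiy,dhsy,disy,diuw,hiuw] rk=19  ker:duwy,hisy
b_2=(50−24)−19=7

b_2=7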